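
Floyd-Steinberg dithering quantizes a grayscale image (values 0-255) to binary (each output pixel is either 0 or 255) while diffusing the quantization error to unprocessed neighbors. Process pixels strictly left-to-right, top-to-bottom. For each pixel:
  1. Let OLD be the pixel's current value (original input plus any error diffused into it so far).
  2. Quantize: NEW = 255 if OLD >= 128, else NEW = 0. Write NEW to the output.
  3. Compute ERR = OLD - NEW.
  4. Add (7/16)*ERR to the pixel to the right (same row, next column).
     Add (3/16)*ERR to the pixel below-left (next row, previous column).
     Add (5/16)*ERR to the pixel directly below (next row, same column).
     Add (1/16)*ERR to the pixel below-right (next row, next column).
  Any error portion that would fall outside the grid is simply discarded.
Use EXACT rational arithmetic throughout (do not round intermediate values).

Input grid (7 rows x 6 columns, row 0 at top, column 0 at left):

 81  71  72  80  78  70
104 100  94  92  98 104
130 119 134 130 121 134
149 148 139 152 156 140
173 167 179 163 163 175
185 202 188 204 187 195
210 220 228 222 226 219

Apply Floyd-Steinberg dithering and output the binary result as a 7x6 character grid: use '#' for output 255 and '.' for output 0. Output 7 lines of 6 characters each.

Answer: ...#..
#.#..#
.#.#.#
#.##.#
##.##.
###.##
#.####

Derivation:
(0,0): OLD=81 → NEW=0, ERR=81
(0,1): OLD=1703/16 → NEW=0, ERR=1703/16
(0,2): OLD=30353/256 → NEW=0, ERR=30353/256
(0,3): OLD=540151/4096 → NEW=255, ERR=-504329/4096
(0,4): OLD=1581505/65536 → NEW=0, ERR=1581505/65536
(0,5): OLD=84470855/1048576 → NEW=0, ERR=84470855/1048576
(1,0): OLD=38213/256 → NEW=255, ERR=-27067/256
(1,1): OLD=234083/2048 → NEW=0, ERR=234083/2048
(1,2): OLD=10788767/65536 → NEW=255, ERR=-5922913/65536
(1,3): OLD=6794291/262144 → NEW=0, ERR=6794291/262144
(1,4): OLD=2085232057/16777216 → NEW=0, ERR=2085232057/16777216
(1,5): OLD=49676445503/268435456 → NEW=255, ERR=-18774595777/268435456
(2,0): OLD=3879409/32768 → NEW=0, ERR=3879409/32768
(2,1): OLD=191847659/1048576 → NEW=255, ERR=-75539221/1048576
(2,2): OLD=1446921345/16777216 → NEW=0, ERR=1446921345/16777216
(2,3): OLD=25969331129/134217728 → NEW=255, ERR=-8256189511/134217728
(2,4): OLD=521556520875/4294967296 → NEW=0, ERR=521556520875/4294967296
(2,5): OLD=11891157273181/68719476736 → NEW=255, ERR=-5632309294499/68719476736
(3,0): OLD=2893892961/16777216 → NEW=255, ERR=-1384297119/16777216
(3,1): OLD=15161125709/134217728 → NEW=0, ERR=15161125709/134217728
(3,2): OLD=214033686007/1073741824 → NEW=255, ERR=-59770479113/1073741824
(3,3): OLD=9385878153893/68719476736 → NEW=255, ERR=-8137588413787/68719476736
(3,4): OLD=67580559896709/549755813888 → NEW=0, ERR=67580559896709/549755813888
(3,5): OLD=1545983805278123/8796093022208 → NEW=255, ERR=-697019915384917/8796093022208
(4,0): OLD=361626163471/2147483648 → NEW=255, ERR=-185982166769/2147483648
(4,1): OLD=5113278290883/34359738368 → NEW=255, ERR=-3648454992957/34359738368
(4,2): OLD=109957389275993/1099511627776 → NEW=0, ERR=109957389275993/1099511627776
(4,3): OLD=3330499365837341/17592186044416 → NEW=255, ERR=-1155508075488739/17592186044416
(4,4): OLD=42339412132650221/281474976710656 → NEW=255, ERR=-29436706928567059/281474976710656
(4,5): OLD=505151046495395675/4503599627370496 → NEW=0, ERR=505151046495395675/4503599627370496
(5,0): OLD=75880887248889/549755813888 → NEW=255, ERR=-64306845292551/549755813888
(5,1): OLD=2304222246445449/17592186044416 → NEW=255, ERR=-2181785194880631/17592186044416
(5,2): OLD=20553428608329075/140737488355328 → NEW=255, ERR=-15334630922279565/140737488355328
(5,3): OLD=551447815901521185/4503599627370496 → NEW=0, ERR=551447815901521185/4503599627370496
(5,4): OLD=2024951414284859681/9007199254740992 → NEW=255, ERR=-271884395674093279/9007199254740992
(5,5): OLD=30308806748313052949/144115188075855872 → NEW=255, ERR=-6440566211030194411/144115188075855872
(6,0): OLD=42275294277787707/281474976710656 → NEW=255, ERR=-29500824783429573/281474976710656
(6,1): OLD=484810438623588127/4503599627370496 → NEW=0, ERR=484810438623588127/4503599627370496
(6,2): OLD=4616267500315769479/18014398509481984 → NEW=255, ERR=22595880397863559/18014398509481984
(6,3): OLD=71580131854399131787/288230376151711744 → NEW=255, ERR=-1918614064287362933/288230376151711744
(6,4): OLD=981958501358239390507/4611686018427387904 → NEW=255, ERR=-194021433340744525013/4611686018427387904
(6,5): OLD=13631502370834388675917/73786976294838206464 → NEW=255, ERR=-5184176584349353972403/73786976294838206464
Row 0: ...#..
Row 1: #.#..#
Row 2: .#.#.#
Row 3: #.##.#
Row 4: ##.##.
Row 5: ###.##
Row 6: #.####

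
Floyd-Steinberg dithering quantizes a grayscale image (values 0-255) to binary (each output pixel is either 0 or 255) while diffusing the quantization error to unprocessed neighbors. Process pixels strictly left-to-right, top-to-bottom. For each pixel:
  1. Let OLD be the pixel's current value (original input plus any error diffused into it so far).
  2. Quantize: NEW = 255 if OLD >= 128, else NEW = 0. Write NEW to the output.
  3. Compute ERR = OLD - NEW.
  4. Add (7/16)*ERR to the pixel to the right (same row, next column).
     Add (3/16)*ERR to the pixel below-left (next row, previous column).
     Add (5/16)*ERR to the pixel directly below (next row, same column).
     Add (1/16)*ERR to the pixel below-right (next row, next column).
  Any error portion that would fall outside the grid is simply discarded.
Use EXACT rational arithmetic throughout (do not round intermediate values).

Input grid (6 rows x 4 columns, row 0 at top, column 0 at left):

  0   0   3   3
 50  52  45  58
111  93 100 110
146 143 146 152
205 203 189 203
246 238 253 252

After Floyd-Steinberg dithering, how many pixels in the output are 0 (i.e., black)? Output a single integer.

Answer: 12

Derivation:
(0,0): OLD=0 → NEW=0, ERR=0
(0,1): OLD=0 → NEW=0, ERR=0
(0,2): OLD=3 → NEW=0, ERR=3
(0,3): OLD=69/16 → NEW=0, ERR=69/16
(1,0): OLD=50 → NEW=0, ERR=50
(1,1): OLD=1191/16 → NEW=0, ERR=1191/16
(1,2): OLD=1269/16 → NEW=0, ERR=1269/16
(1,3): OLD=6031/64 → NEW=0, ERR=6031/64
(2,0): OLD=35989/256 → NEW=255, ERR=-29291/256
(2,1): OLD=344883/4096 → NEW=0, ERR=344883/4096
(2,2): OLD=12054949/65536 → NEW=255, ERR=-4656731/65536
(2,3): OLD=118822787/1048576 → NEW=0, ERR=118822787/1048576
(3,0): OLD=8259625/65536 → NEW=0, ERR=8259625/65536
(3,1): OLD=106942847/524288 → NEW=255, ERR=-26750593/524288
(3,2): OLD=2147185163/16777216 → NEW=0, ERR=2147185163/16777216
(3,3): OLD=64146185277/268435456 → NEW=255, ERR=-4304856003/268435456
(4,0): OLD=1969797861/8388608 → NEW=255, ERR=-169297179/8388608
(4,1): OLD=56398161671/268435456 → NEW=255, ERR=-12052879609/268435456
(4,2): OLD=109067825387/536870912 → NEW=255, ERR=-27834257173/536870912
(4,3): OLD=1574578287151/8589934592 → NEW=255, ERR=-615855033809/8589934592
(5,0): OLD=993315767349/4294967296 → NEW=255, ERR=-101900893131/4294967296
(5,1): OLD=13922996514731/68719476736 → NEW=255, ERR=-3600470052949/68719476736
(5,2): OLD=217293168874645/1099511627776 → NEW=255, ERR=-63082296208235/1099511627776
(5,3): OLD=3540503029407123/17592186044416 → NEW=255, ERR=-945504411918957/17592186044416
Output grid:
  Row 0: ....  (4 black, running=4)
  Row 1: ....  (4 black, running=8)
  Row 2: #.#.  (2 black, running=10)
  Row 3: .#.#  (2 black, running=12)
  Row 4: ####  (0 black, running=12)
  Row 5: ####  (0 black, running=12)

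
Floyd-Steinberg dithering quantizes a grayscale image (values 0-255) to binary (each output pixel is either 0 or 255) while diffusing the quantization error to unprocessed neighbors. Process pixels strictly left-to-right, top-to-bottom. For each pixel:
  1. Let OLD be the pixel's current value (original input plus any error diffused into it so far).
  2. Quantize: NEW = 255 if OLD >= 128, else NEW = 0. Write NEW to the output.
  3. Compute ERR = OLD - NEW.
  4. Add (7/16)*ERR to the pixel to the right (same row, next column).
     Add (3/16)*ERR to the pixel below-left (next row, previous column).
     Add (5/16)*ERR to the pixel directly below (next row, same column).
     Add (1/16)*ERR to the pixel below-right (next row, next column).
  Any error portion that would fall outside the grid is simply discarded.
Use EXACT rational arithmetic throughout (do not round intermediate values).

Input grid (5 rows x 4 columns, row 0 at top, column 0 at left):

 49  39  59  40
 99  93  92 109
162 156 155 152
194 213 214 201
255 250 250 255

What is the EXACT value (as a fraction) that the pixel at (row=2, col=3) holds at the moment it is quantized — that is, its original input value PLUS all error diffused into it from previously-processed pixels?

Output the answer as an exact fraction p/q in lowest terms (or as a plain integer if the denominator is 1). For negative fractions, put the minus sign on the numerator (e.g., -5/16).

(0,0): OLD=49 → NEW=0, ERR=49
(0,1): OLD=967/16 → NEW=0, ERR=967/16
(0,2): OLD=21873/256 → NEW=0, ERR=21873/256
(0,3): OLD=316951/4096 → NEW=0, ERR=316951/4096
(1,0): OLD=32165/256 → NEW=0, ERR=32165/256
(1,1): OLD=380803/2048 → NEW=255, ERR=-141437/2048
(1,2): OLD=6997439/65536 → NEW=0, ERR=6997439/65536
(1,3): OLD=194232425/1048576 → NEW=255, ERR=-73154455/1048576
(2,0): OLD=6170705/32768 → NEW=255, ERR=-2185135/32768
(2,1): OLD=139582603/1048576 → NEW=255, ERR=-127804277/1048576
(2,2): OLD=246719319/2097152 → NEW=0, ERR=246719319/2097152
(2,3): OLD=6319682395/33554432 → NEW=255, ERR=-2236697765/33554432
Target (2,3): original=152, with diffused error = 6319682395/33554432

Answer: 6319682395/33554432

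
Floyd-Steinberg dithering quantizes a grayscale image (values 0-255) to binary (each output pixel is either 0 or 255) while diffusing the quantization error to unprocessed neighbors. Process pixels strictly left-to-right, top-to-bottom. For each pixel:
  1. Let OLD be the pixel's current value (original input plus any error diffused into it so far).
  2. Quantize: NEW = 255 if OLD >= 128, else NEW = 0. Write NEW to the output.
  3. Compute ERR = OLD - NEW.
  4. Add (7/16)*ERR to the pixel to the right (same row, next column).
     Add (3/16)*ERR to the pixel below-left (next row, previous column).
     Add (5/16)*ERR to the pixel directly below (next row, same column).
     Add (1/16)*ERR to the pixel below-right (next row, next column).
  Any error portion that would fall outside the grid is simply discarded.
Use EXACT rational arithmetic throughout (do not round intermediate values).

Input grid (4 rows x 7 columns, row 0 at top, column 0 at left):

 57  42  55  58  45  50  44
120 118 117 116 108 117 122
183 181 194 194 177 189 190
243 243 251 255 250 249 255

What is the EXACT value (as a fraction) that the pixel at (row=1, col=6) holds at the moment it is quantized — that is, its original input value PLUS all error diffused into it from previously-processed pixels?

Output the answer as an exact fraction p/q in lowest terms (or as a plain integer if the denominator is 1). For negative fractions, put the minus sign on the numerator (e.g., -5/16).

Answer: 290570359663/2147483648

Derivation:
(0,0): OLD=57 → NEW=0, ERR=57
(0,1): OLD=1071/16 → NEW=0, ERR=1071/16
(0,2): OLD=21577/256 → NEW=0, ERR=21577/256
(0,3): OLD=388607/4096 → NEW=0, ERR=388607/4096
(0,4): OLD=5669369/65536 → NEW=0, ERR=5669369/65536
(0,5): OLD=92114383/1048576 → NEW=0, ERR=92114383/1048576
(0,6): OLD=1382998185/16777216 → NEW=0, ERR=1382998185/16777216
(1,0): OLD=38493/256 → NEW=255, ERR=-26787/256
(1,1): OLD=230411/2048 → NEW=0, ERR=230411/2048
(1,2): OLD=14059623/65536 → NEW=255, ERR=-2652057/65536
(1,3): OLD=39172699/262144 → NEW=255, ERR=-27674021/262144
(1,4): OLD=1866442801/16777216 → NEW=0, ERR=1866442801/16777216
(1,5): OLD=28720775809/134217728 → NEW=255, ERR=-5504744831/134217728
(1,6): OLD=290570359663/2147483648 → NEW=255, ERR=-257037970577/2147483648
Target (1,6): original=122, with diffused error = 290570359663/2147483648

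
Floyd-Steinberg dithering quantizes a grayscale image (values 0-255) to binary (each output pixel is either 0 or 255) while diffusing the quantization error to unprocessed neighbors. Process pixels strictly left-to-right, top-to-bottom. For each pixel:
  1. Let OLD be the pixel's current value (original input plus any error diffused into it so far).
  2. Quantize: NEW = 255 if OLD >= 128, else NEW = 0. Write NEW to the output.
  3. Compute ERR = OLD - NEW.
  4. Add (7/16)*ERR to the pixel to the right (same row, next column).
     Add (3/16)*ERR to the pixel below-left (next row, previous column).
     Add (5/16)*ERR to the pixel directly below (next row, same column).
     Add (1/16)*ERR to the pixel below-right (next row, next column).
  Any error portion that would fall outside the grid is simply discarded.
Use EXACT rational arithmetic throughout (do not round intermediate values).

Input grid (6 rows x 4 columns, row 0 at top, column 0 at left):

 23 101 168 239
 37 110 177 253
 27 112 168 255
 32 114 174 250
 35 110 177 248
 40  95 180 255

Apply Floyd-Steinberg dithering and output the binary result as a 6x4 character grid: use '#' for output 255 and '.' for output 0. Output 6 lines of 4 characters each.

(0,0): OLD=23 → NEW=0, ERR=23
(0,1): OLD=1777/16 → NEW=0, ERR=1777/16
(0,2): OLD=55447/256 → NEW=255, ERR=-9833/256
(0,3): OLD=910113/4096 → NEW=255, ERR=-134367/4096
(1,0): OLD=16643/256 → NEW=0, ERR=16643/256
(1,1): OLD=342805/2048 → NEW=255, ERR=-179435/2048
(1,2): OLD=8352953/65536 → NEW=0, ERR=8352953/65536
(1,3): OLD=310493791/1048576 → NEW=255, ERR=43106911/1048576
(2,0): OLD=1012151/32768 → NEW=0, ERR=1012151/32768
(2,1): OLD=132220493/1048576 → NEW=0, ERR=132220493/1048576
(2,2): OLD=556225249/2097152 → NEW=255, ERR=21451489/2097152
(2,3): OLD=9404904189/33554432 → NEW=255, ERR=848524029/33554432
(3,0): OLD=1095476551/16777216 → NEW=0, ERR=1095476551/16777216
(3,1): OLD=49880674329/268435456 → NEW=255, ERR=-18570366951/268435456
(3,2): OLD=685273716711/4294967296 → NEW=255, ERR=-409942943769/4294967296
(3,3): OLD=14897256605649/68719476736 → NEW=255, ERR=-2626209962031/68719476736
(4,0): OLD=182250878587/4294967296 → NEW=0, ERR=182250878587/4294967296
(4,1): OLD=3199941200369/34359738368 → NEW=0, ERR=3199941200369/34359738368
(4,2): OLD=193984655594449/1099511627776 → NEW=255, ERR=-86390809488431/1099511627776
(4,3): OLD=3443084282028807/17592186044416 → NEW=255, ERR=-1042923159297273/17592186044416
(5,0): OLD=38880091300107/549755813888 → NEW=0, ERR=38880091300107/549755813888
(5,1): OLD=2515053340933037/17592186044416 → NEW=255, ERR=-1970954100393043/17592186044416
(5,2): OLD=889598523837169/8796093022208 → NEW=0, ERR=889598523837169/8796093022208
(5,3): OLD=77633629646636385/281474976710656 → NEW=255, ERR=5857510585419105/281474976710656
Row 0: ..##
Row 1: .#.#
Row 2: ..##
Row 3: .###
Row 4: ..##
Row 5: .#.#

Answer: ..##
.#.#
..##
.###
..##
.#.#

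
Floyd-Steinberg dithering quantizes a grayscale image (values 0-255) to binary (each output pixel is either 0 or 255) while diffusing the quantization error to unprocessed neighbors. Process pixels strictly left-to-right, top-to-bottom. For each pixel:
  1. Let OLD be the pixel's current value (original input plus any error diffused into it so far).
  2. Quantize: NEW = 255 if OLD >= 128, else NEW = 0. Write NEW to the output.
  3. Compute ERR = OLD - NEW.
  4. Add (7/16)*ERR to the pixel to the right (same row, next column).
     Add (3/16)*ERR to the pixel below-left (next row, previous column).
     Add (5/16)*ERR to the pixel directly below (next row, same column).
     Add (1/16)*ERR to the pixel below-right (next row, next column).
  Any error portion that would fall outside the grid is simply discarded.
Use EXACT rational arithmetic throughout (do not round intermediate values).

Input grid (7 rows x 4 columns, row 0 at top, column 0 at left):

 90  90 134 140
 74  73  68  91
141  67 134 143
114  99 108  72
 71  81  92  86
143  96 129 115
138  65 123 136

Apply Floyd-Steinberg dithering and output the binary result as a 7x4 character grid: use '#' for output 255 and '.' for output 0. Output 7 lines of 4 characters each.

Answer: .#.#
....
#.##
.#..
..#.
#.#.
#..#

Derivation:
(0,0): OLD=90 → NEW=0, ERR=90
(0,1): OLD=1035/8 → NEW=255, ERR=-1005/8
(0,2): OLD=10117/128 → NEW=0, ERR=10117/128
(0,3): OLD=357539/2048 → NEW=255, ERR=-164701/2048
(1,0): OLD=10057/128 → NEW=0, ERR=10057/128
(1,1): OLD=90687/1024 → NEW=0, ERR=90687/1024
(1,2): OLD=3555819/32768 → NEW=0, ERR=3555819/32768
(1,3): OLD=62014813/524288 → NEW=0, ERR=62014813/524288
(2,0): OLD=2984485/16384 → NEW=255, ERR=-1193435/16384
(2,1): OLD=46171175/524288 → NEW=0, ERR=46171175/524288
(2,2): OLD=245526675/1048576 → NEW=255, ERR=-21860205/1048576
(2,3): OLD=2980054791/16777216 → NEW=255, ERR=-1298135289/16777216
(3,0): OLD=903865237/8388608 → NEW=0, ERR=903865237/8388608
(3,1): OLD=22172622091/134217728 → NEW=255, ERR=-12052898549/134217728
(3,2): OLD=114231986805/2147483648 → NEW=0, ERR=114231986805/2147483648
(3,3): OLD=2397948785331/34359738368 → NEW=0, ERR=2397948785331/34359738368
(4,0): OLD=188621862321/2147483648 → NEW=0, ERR=188621862321/2147483648
(4,1): OLD=1856672710611/17179869184 → NEW=0, ERR=1856672710611/17179869184
(4,2): OLD=89817816098099/549755813888 → NEW=255, ERR=-50369916443341/549755813888
(4,3): OLD=624953876255061/8796093022208 → NEW=0, ERR=624953876255061/8796093022208
(5,0): OLD=52422433317665/274877906944 → NEW=255, ERR=-17671432953055/274877906944
(5,1): OLD=791269949911111/8796093022208 → NEW=0, ERR=791269949911111/8796093022208
(5,2): OLD=702809699635807/4398046511104 → NEW=255, ERR=-418692160695713/4398046511104
(5,3): OLD=12641971629304587/140737488355328 → NEW=0, ERR=12641971629304587/140737488355328
(6,0): OLD=18968153970279797/140737488355328 → NEW=255, ERR=-16919905560328843/140737488355328
(6,1): OLD=41987023861375491/2251799813685248 → NEW=0, ERR=41987023861375491/2251799813685248
(6,2): OLD=4462979014365035813/36028797018963968 → NEW=0, ERR=4462979014365035813/36028797018963968
(6,3): OLD=122391312918911435523/576460752303423488 → NEW=255, ERR=-24606178918461553917/576460752303423488
Row 0: .#.#
Row 1: ....
Row 2: #.##
Row 3: .#..
Row 4: ..#.
Row 5: #.#.
Row 6: #..#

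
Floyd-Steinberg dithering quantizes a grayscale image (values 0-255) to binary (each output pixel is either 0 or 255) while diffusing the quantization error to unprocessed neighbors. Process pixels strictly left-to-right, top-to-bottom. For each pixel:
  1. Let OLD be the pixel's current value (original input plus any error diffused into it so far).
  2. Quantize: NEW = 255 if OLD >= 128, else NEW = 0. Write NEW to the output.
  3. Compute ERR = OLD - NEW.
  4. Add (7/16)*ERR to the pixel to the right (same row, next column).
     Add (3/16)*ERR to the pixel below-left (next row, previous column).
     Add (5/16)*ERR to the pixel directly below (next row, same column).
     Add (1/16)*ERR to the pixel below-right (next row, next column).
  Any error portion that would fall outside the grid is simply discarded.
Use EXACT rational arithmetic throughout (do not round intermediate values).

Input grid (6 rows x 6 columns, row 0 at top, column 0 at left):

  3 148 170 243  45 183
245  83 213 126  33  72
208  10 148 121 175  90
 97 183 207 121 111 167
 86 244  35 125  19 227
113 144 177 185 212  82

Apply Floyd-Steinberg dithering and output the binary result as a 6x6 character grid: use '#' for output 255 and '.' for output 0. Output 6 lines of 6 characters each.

(0,0): OLD=3 → NEW=0, ERR=3
(0,1): OLD=2389/16 → NEW=255, ERR=-1691/16
(0,2): OLD=31683/256 → NEW=0, ERR=31683/256
(0,3): OLD=1217109/4096 → NEW=255, ERR=172629/4096
(0,4): OLD=4157523/65536 → NEW=0, ERR=4157523/65536
(0,5): OLD=220992069/1048576 → NEW=255, ERR=-46394811/1048576
(1,0): OLD=57887/256 → NEW=255, ERR=-7393/256
(1,1): OLD=124377/2048 → NEW=0, ERR=124377/2048
(1,2): OLD=18320077/65536 → NEW=255, ERR=1608397/65536
(1,3): OLD=44443273/262144 → NEW=255, ERR=-22403447/262144
(1,4): OLD=163962043/16777216 → NEW=0, ERR=163962043/16777216
(1,5): OLD=17827828141/268435456 → NEW=0, ERR=17827828141/268435456
(2,0): OLD=6893155/32768 → NEW=255, ERR=-1462685/32768
(2,1): OLD=12841073/1048576 → NEW=0, ERR=12841073/1048576
(2,2): OLD=2496426899/16777216 → NEW=255, ERR=-1781763181/16777216
(2,3): OLD=6871440315/134217728 → NEW=0, ERR=6871440315/134217728
(2,4): OLD=891478759345/4294967296 → NEW=255, ERR=-203737901135/4294967296
(2,5): OLD=6226788132583/68719476736 → NEW=0, ERR=6226788132583/68719476736
(3,0): OLD=1431883571/16777216 → NEW=0, ERR=1431883571/16777216
(3,1): OLD=27039987511/134217728 → NEW=255, ERR=-7185533129/134217728
(3,2): OLD=172608917141/1073741824 → NEW=255, ERR=-101195247979/1073741824
(3,3): OLD=5513675114303/68719476736 → NEW=0, ERR=5513675114303/68719476736
(3,4): OLD=83270513115743/549755813888 → NEW=255, ERR=-56917219425697/549755813888
(3,5): OLD=1293520072686897/8796093022208 → NEW=255, ERR=-949483647976143/8796093022208
(4,0): OLD=220402337181/2147483648 → NEW=0, ERR=220402337181/2147483648
(4,1): OLD=8927859480953/34359738368 → NEW=255, ERR=166126197113/34359738368
(4,2): OLD=21288226759323/1099511627776 → NEW=0, ERR=21288226759323/1099511627776
(4,3): OLD=2344007601526823/17592186044416 → NEW=255, ERR=-2141999839799257/17592186044416
(4,4): OLD=-23038130487799145/281474976710656 → NEW=0, ERR=-23038130487799145/281474976710656
(4,5): OLD=679991201976368833/4503599627370496 → NEW=255, ERR=-468426703003107647/4503599627370496
(5,0): OLD=80252972535163/549755813888 → NEW=255, ERR=-59934760006277/549755813888
(5,1): OLD=1897479018760747/17592186044416 → NEW=0, ERR=1897479018760747/17592186044416
(5,2): OLD=29232769621690633/140737488355328 → NEW=255, ERR=-6655289908918007/140737488355328
(5,3): OLD=504967279741738355/4503599627370496 → NEW=0, ERR=504967279741738355/4503599627370496
(5,4): OLD=1876787298401378323/9007199254740992 → NEW=255, ERR=-420048511557574637/9007199254740992
(5,5): OLD=3455618635676509935/144115188075855872 → NEW=0, ERR=3455618635676509935/144115188075855872
Row 0: .#.#.#
Row 1: #.##..
Row 2: #.#.#.
Row 3: .##.##
Row 4: .#.#.#
Row 5: #.#.#.

Answer: .#.#.#
#.##..
#.#.#.
.##.##
.#.#.#
#.#.#.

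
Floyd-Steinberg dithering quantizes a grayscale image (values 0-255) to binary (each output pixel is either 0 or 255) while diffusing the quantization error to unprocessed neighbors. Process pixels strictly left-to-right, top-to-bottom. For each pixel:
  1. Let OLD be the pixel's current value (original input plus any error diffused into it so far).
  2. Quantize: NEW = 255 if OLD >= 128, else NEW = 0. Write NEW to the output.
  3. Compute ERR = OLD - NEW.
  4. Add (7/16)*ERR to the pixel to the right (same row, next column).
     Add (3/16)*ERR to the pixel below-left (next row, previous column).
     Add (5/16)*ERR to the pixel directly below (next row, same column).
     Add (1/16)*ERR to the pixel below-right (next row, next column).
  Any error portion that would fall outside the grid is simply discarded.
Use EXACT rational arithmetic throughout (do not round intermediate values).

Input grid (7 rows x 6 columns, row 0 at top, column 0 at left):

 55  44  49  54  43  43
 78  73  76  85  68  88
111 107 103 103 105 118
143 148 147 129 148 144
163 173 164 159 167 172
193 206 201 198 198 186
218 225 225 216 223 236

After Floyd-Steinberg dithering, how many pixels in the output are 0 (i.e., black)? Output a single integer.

Answer: 19

Derivation:
(0,0): OLD=55 → NEW=0, ERR=55
(0,1): OLD=1089/16 → NEW=0, ERR=1089/16
(0,2): OLD=20167/256 → NEW=0, ERR=20167/256
(0,3): OLD=362353/4096 → NEW=0, ERR=362353/4096
(0,4): OLD=5354519/65536 → NEW=0, ERR=5354519/65536
(0,5): OLD=82570401/1048576 → NEW=0, ERR=82570401/1048576
(1,0): OLD=27635/256 → NEW=0, ERR=27635/256
(1,1): OLD=327077/2048 → NEW=255, ERR=-195163/2048
(1,2): OLD=5227657/65536 → NEW=0, ERR=5227657/65536
(1,3): OLD=43984277/262144 → NEW=255, ERR=-22862443/262144
(1,4): OLD=1269537375/16777216 → NEW=0, ERR=1269537375/16777216
(1,5): OLD=40485470697/268435456 → NEW=255, ERR=-27965570583/268435456
(2,0): OLD=4157159/32768 → NEW=0, ERR=4157159/32768
(2,1): OLD=161929309/1048576 → NEW=255, ERR=-105457571/1048576
(2,2): OLD=1033790039/16777216 → NEW=0, ERR=1033790039/16777216
(2,3): OLD=16358146399/134217728 → NEW=0, ERR=16358146399/134217728
(2,4): OLD=674240752285/4294967296 → NEW=255, ERR=-420975908195/4294967296
(2,5): OLD=3249822818843/68719476736 → NEW=0, ERR=3249822818843/68719476736
(3,0): OLD=2747914615/16777216 → NEW=255, ERR=-1530275465/16777216
(3,1): OLD=12904874539/134217728 → NEW=0, ERR=12904874539/134217728
(3,2): OLD=241470844849/1073741824 → NEW=255, ERR=-32333320271/1073741824
(3,3): OLD=9578505480595/68719476736 → NEW=255, ERR=-7944961087085/68719476736
(3,4): OLD=45779880029235/549755813888 → NEW=0, ERR=45779880029235/549755813888
(3,5): OLD=1663204551907357/8796093022208 → NEW=255, ERR=-579799168755683/8796093022208
(4,0): OLD=327543439641/2147483648 → NEW=255, ERR=-220064890599/2147483648
(4,1): OLD=5046295285445/34359738368 → NEW=255, ERR=-3715437998395/34359738368
(4,2): OLD=100729524993727/1099511627776 → NEW=0, ERR=100729524993727/1099511627776
(4,3): OLD=3108237329269339/17592186044416 → NEW=255, ERR=-1377770112056741/17592186044416
(4,4): OLD=39174006080132107/281474976710656 → NEW=255, ERR=-32602112981085173/281474976710656
(4,5): OLD=477075776614188141/4503599627370496 → NEW=0, ERR=477075776614188141/4503599627370496
(5,0): OLD=77351366837279/549755813888 → NEW=255, ERR=-62836365704161/549755813888
(5,1): OLD=2339326476542735/17592186044416 → NEW=255, ERR=-2146680964783345/17592186044416
(5,2): OLD=21786225486754069/140737488355328 → NEW=255, ERR=-14101834043854571/140737488355328
(5,3): OLD=512045860095993527/4503599627370496 → NEW=0, ERR=512045860095993527/4503599627370496
(5,4): OLD=2040259222856363863/9007199254740992 → NEW=255, ERR=-256576587102589097/9007199254740992
(5,5): OLD=28736879023138224387/144115188075855872 → NEW=255, ERR=-8012493936205022973/144115188075855872
(6,0): OLD=44867683515907213/281474976710656 → NEW=255, ERR=-26908435545310067/281474976710656
(6,1): OLD=536433166654865673/4503599627370496 → NEW=0, ERR=536433166654865673/4503599627370496
(6,2): OLD=4674571157851139553/18014398509481984 → NEW=255, ERR=80899537933233633/18014398509481984
(6,3): OLD=69720480935993323005/288230376151711744 → NEW=255, ERR=-3778264982693171715/288230376151711744
(6,4): OLD=945601844722954492957/4611686018427387904 → NEW=255, ERR=-230378089976029422563/4611686018427387904
(6,5): OLD=14387713533360281474219/73786976294838206464 → NEW=255, ERR=-4427965421823461174101/73786976294838206464
Output grid:
  Row 0: ......  (6 black, running=6)
  Row 1: .#.#.#  (3 black, running=9)
  Row 2: .#..#.  (4 black, running=13)
  Row 3: #.##.#  (2 black, running=15)
  Row 4: ##.##.  (2 black, running=17)
  Row 5: ###.##  (1 black, running=18)
  Row 6: #.####  (1 black, running=19)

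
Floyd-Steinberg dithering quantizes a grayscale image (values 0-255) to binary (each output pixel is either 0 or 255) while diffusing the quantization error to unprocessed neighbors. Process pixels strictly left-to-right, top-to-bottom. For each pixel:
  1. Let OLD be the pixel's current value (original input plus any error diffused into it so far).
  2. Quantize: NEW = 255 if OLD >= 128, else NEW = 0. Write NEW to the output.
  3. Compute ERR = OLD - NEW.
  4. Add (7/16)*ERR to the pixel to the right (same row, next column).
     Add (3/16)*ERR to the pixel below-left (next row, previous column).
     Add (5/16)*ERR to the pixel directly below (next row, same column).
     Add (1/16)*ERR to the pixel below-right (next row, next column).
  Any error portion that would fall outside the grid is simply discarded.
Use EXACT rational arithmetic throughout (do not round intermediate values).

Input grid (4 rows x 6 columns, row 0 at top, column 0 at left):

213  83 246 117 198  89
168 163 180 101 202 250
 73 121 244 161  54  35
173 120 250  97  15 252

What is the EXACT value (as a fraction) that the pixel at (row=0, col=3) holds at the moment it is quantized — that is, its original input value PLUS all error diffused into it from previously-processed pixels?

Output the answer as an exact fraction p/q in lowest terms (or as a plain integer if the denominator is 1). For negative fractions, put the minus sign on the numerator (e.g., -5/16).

Answer: 256885/2048

Derivation:
(0,0): OLD=213 → NEW=255, ERR=-42
(0,1): OLD=517/8 → NEW=0, ERR=517/8
(0,2): OLD=35107/128 → NEW=255, ERR=2467/128
(0,3): OLD=256885/2048 → NEW=0, ERR=256885/2048
Target (0,3): original=117, with diffused error = 256885/2048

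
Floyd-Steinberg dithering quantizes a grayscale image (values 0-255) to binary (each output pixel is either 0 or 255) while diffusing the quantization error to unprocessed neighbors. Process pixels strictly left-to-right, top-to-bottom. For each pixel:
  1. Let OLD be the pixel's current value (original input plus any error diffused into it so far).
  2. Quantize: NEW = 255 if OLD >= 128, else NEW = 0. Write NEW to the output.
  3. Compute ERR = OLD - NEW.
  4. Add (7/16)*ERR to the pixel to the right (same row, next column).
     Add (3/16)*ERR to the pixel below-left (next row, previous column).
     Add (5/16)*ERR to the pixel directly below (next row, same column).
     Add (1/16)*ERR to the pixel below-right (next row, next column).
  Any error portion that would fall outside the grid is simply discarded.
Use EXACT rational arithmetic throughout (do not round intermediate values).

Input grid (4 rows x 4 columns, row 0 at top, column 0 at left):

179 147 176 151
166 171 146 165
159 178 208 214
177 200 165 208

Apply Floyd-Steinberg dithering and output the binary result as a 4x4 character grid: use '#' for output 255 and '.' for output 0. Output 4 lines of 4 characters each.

Answer: #.##
##.#
.###
##.#

Derivation:
(0,0): OLD=179 → NEW=255, ERR=-76
(0,1): OLD=455/4 → NEW=0, ERR=455/4
(0,2): OLD=14449/64 → NEW=255, ERR=-1871/64
(0,3): OLD=141527/1024 → NEW=255, ERR=-119593/1024
(1,0): OLD=10469/64 → NEW=255, ERR=-5851/64
(1,1): OLD=80035/512 → NEW=255, ERR=-50525/512
(1,2): OLD=1292735/16384 → NEW=0, ERR=1292735/16384
(1,3): OLD=42256489/262144 → NEW=255, ERR=-24590231/262144
(2,0): OLD=916913/8192 → NEW=0, ERR=916913/8192
(2,1): OLD=53794763/262144 → NEW=255, ERR=-13051957/262144
(2,2): OLD=98103855/524288 → NEW=255, ERR=-35589585/524288
(2,3): OLD=1341500227/8388608 → NEW=255, ERR=-797594813/8388608
(3,0): OLD=849942017/4194304 → NEW=255, ERR=-219605503/4194304
(3,1): OLD=10455687135/67108864 → NEW=255, ERR=-6657073185/67108864
(3,2): OLD=85306977761/1073741824 → NEW=0, ERR=85306977761/1073741824
(3,3): OLD=3587213484199/17179869184 → NEW=255, ERR=-793653157721/17179869184
Row 0: #.##
Row 1: ##.#
Row 2: .###
Row 3: ##.#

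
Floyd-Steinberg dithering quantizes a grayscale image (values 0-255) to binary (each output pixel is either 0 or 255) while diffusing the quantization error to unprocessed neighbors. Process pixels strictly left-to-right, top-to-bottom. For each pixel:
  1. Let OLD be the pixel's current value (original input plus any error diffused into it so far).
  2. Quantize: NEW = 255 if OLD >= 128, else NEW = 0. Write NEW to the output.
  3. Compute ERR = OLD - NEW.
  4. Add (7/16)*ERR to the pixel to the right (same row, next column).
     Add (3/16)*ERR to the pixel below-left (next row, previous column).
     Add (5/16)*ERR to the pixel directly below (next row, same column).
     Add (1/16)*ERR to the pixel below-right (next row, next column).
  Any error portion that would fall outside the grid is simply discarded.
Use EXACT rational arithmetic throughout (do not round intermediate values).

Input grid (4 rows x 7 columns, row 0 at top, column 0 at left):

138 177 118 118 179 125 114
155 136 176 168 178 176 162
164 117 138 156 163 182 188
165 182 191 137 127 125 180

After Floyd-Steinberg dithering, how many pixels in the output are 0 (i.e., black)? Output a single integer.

Answer: 10

Derivation:
(0,0): OLD=138 → NEW=255, ERR=-117
(0,1): OLD=2013/16 → NEW=0, ERR=2013/16
(0,2): OLD=44299/256 → NEW=255, ERR=-20981/256
(0,3): OLD=336461/4096 → NEW=0, ERR=336461/4096
(0,4): OLD=14086171/65536 → NEW=255, ERR=-2625509/65536
(0,5): OLD=112693437/1048576 → NEW=0, ERR=112693437/1048576
(0,6): OLD=2701456683/16777216 → NEW=255, ERR=-1576733397/16777216
(1,0): OLD=36359/256 → NEW=255, ERR=-28921/256
(1,1): OLD=211377/2048 → NEW=0, ERR=211377/2048
(1,2): OLD=14339845/65536 → NEW=255, ERR=-2371835/65536
(1,3): OLD=43306785/262144 → NEW=255, ERR=-23539935/262144
(1,4): OLD=2541399875/16777216 → NEW=255, ERR=-1736790205/16777216
(1,5): OLD=19350126643/134217728 → NEW=255, ERR=-14875393997/134217728
(1,6): OLD=195120017053/2147483648 → NEW=0, ERR=195120017053/2147483648
(2,0): OLD=4851243/32768 → NEW=255, ERR=-3504597/32768
(2,1): OLD=92920073/1048576 → NEW=0, ERR=92920073/1048576
(2,2): OLD=2601695323/16777216 → NEW=255, ERR=-1676494757/16777216
(2,3): OLD=8395064131/134217728 → NEW=0, ERR=8395064131/134217728
(2,4): OLD=141327523315/1073741824 → NEW=255, ERR=-132476641805/1073741824
(2,5): OLD=3571818782865/34359738368 → NEW=0, ERR=3571818782865/34359738368
(2,6): OLD=140158324992007/549755813888 → NEW=255, ERR=-29407549433/549755813888
(3,0): OLD=2486265339/16777216 → NEW=255, ERR=-1791924741/16777216
(3,1): OLD=18460773855/134217728 → NEW=255, ERR=-15764746785/134217728
(3,2): OLD=134917660365/1073741824 → NEW=0, ERR=134917660365/1073741824
(3,3): OLD=782285669035/4294967296 → NEW=255, ERR=-312930991445/4294967296
(3,4): OLD=43963182920187/549755813888 → NEW=0, ERR=43963182920187/549755813888
(3,5): OLD=812541573797025/4398046511104 → NEW=255, ERR=-308960286534495/4398046511104
(3,6): OLD=10959668448467455/70368744177664 → NEW=255, ERR=-6984361316836865/70368744177664
Output grid:
  Row 0: #.#.#.#  (3 black, running=3)
  Row 1: #.####.  (2 black, running=5)
  Row 2: #.#.#.#  (3 black, running=8)
  Row 3: ##.#.##  (2 black, running=10)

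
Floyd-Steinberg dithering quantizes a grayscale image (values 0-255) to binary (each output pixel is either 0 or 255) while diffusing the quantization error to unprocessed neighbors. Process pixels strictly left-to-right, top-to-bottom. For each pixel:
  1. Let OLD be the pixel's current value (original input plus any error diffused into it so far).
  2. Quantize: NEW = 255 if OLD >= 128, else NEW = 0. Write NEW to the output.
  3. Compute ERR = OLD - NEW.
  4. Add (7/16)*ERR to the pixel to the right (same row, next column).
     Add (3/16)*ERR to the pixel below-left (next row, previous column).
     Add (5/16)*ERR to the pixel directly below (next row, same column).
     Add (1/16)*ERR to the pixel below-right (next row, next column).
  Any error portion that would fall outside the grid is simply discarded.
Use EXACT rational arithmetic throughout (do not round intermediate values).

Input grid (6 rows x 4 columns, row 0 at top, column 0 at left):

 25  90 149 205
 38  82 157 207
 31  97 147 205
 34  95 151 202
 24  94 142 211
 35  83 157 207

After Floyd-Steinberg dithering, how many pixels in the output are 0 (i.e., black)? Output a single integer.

Answer: 12

Derivation:
(0,0): OLD=25 → NEW=0, ERR=25
(0,1): OLD=1615/16 → NEW=0, ERR=1615/16
(0,2): OLD=49449/256 → NEW=255, ERR=-15831/256
(0,3): OLD=728863/4096 → NEW=255, ERR=-315617/4096
(1,0): OLD=16573/256 → NEW=0, ERR=16573/256
(1,1): OLD=269995/2048 → NEW=255, ERR=-252245/2048
(1,2): OLD=4957831/65536 → NEW=0, ERR=4957831/65536
(1,3): OLD=222457953/1048576 → NEW=255, ERR=-44928927/1048576
(2,0): OLD=921993/32768 → NEW=0, ERR=921993/32768
(2,1): OLD=93376755/1048576 → NEW=0, ERR=93376755/1048576
(2,2): OLD=406572287/2097152 → NEW=255, ERR=-128201473/2097152
(2,3): OLD=5690609571/33554432 → NEW=255, ERR=-2865770589/33554432
(3,0): OLD=998074489/16777216 → NEW=0, ERR=998074489/16777216
(3,1): OLD=37353255207/268435456 → NEW=255, ERR=-31097786073/268435456
(3,2): OLD=303932571609/4294967296 → NEW=0, ERR=303932571609/4294967296
(3,3): OLD=13912212508271/68719476736 → NEW=255, ERR=-3611254059409/68719476736
(4,0): OLD=89631816005/4294967296 → NEW=0, ERR=89631816005/4294967296
(4,1): OLD=2883267711695/34359738368 → NEW=0, ERR=2883267711695/34359738368
(4,2): OLD=202016209423727/1099511627776 → NEW=255, ERR=-78359255659153/1099511627776
(4,3): OLD=2952342879336889/17592186044416 → NEW=255, ERR=-1533664561989191/17592186044416
(5,0): OLD=31476529261365/549755813888 → NEW=0, ERR=31476529261365/549755813888
(5,1): OLD=2150013663136659/17592186044416 → NEW=0, ERR=2150013663136659/17592186044416
(5,2): OLD=1557755184850551/8796093022208 → NEW=255, ERR=-685248535812489/8796093022208
(5,3): OLD=39749769777238543/281474976710656 → NEW=255, ERR=-32026349283978737/281474976710656
Output grid:
  Row 0: ..##  (2 black, running=2)
  Row 1: .#.#  (2 black, running=4)
  Row 2: ..##  (2 black, running=6)
  Row 3: .#.#  (2 black, running=8)
  Row 4: ..##  (2 black, running=10)
  Row 5: ..##  (2 black, running=12)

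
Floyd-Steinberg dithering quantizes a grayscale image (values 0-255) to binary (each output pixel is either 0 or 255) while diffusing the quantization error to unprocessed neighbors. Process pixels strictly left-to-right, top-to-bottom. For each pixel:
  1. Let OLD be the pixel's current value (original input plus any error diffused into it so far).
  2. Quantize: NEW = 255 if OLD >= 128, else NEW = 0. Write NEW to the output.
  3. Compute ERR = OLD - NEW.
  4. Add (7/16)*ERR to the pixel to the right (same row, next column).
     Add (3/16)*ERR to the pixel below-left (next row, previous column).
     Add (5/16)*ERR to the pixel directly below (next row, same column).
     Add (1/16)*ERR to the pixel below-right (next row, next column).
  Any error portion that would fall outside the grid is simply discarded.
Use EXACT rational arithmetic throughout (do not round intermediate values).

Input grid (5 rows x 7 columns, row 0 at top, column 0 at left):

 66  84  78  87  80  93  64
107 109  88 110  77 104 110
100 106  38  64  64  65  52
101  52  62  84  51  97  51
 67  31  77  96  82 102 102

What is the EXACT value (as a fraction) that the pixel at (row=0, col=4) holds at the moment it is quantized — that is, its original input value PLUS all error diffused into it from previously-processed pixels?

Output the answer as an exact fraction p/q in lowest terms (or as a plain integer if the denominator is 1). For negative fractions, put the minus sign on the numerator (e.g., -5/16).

Answer: 1011937/32768

Derivation:
(0,0): OLD=66 → NEW=0, ERR=66
(0,1): OLD=903/8 → NEW=0, ERR=903/8
(0,2): OLD=16305/128 → NEW=0, ERR=16305/128
(0,3): OLD=292311/2048 → NEW=255, ERR=-229929/2048
(0,4): OLD=1011937/32768 → NEW=0, ERR=1011937/32768
Target (0,4): original=80, with diffused error = 1011937/32768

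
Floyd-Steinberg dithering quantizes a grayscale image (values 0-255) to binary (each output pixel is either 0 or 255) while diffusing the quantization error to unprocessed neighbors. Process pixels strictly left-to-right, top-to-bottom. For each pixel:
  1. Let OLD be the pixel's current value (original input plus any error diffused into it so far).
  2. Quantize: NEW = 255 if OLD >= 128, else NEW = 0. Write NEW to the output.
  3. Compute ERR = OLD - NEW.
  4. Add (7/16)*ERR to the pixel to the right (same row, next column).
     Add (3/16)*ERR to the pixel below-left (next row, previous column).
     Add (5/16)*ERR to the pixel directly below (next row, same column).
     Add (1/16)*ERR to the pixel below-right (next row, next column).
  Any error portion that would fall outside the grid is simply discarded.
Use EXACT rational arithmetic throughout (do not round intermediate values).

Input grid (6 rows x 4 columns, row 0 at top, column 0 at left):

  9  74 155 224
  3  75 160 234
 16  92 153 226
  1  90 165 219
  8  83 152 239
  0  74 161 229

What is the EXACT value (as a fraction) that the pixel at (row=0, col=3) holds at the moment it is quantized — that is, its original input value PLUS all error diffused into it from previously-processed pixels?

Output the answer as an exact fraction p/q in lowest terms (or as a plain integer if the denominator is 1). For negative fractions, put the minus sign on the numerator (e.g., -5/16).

Answer: 799407/4096

Derivation:
(0,0): OLD=9 → NEW=0, ERR=9
(0,1): OLD=1247/16 → NEW=0, ERR=1247/16
(0,2): OLD=48409/256 → NEW=255, ERR=-16871/256
(0,3): OLD=799407/4096 → NEW=255, ERR=-245073/4096
Target (0,3): original=224, with diffused error = 799407/4096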